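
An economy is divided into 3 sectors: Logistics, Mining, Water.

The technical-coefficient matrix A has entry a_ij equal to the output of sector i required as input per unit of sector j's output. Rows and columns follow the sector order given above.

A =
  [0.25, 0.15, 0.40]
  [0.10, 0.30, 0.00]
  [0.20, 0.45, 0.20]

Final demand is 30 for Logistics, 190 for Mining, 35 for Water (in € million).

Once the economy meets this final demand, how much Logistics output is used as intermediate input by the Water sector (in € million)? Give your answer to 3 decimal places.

z_LW = 111.647

I − A =
  [   0.75    -0.15    -0.40]
  [  -0.10     0.70     0.00]
  [  -0.20    -0.45     0.80]
Cofactors of I−A, C_ij = (−1)^(i+j)·(minor ij) (rows/columns in the sector order above):
  C_11 = (0.70)(0.80) − (0.00)(-0.45) = 0.5600
  C_12 = −[(-0.10)(0.80) − (0.00)(-0.20)] = 0.0800
  C_13 = (-0.10)(-0.45) − (0.70)(-0.20) = 0.1850
  C_21 = −[(-0.15)(0.80) − (-0.40)(-0.45)] = 0.3000
  C_22 = (0.75)(0.80) − (-0.40)(-0.20) = 0.5200
  C_23 = −[(0.75)(-0.45) − (-0.15)(-0.20)] = 0.3675
  C_31 = (-0.15)(0.00) − (-0.40)(0.70) = 0.2800
  C_32 = −[(0.75)(0.00) − (-0.40)(-0.10)] = 0.0400
  C_33 = (0.75)(0.70) − (-0.15)(-0.10) = 0.5100
det(I−A) = Σ_j (I−A)_1j·C_1j = (0.75)(0.5600) + (-0.15)(0.0800) + (-0.40)(0.1850) = 0.3340
adj(I−A) = Cᵀ =
  [ 0.5600   0.3000   0.2800]
  [ 0.0800   0.5200   0.0400]
  [ 0.1850   0.3675   0.5100]
(I − A)⁻¹ = adj(I−A) / det(I−A) ≈
  [   1.6766     0.8982     0.8383]
  [   0.2395     1.5569     0.1198]
  [   0.5539     1.1003     1.5269]
First solve x = (I − A)⁻¹ d = adj(I−A)·d / det(I−A); in particular x_W = (0.1850·30 + 0.3675·190 + 0.5100·35) / 0.3340 = 93.225 / 0.3340 ≈ 279.11677.
Intermediate flow from L to W: z_LW = a_LW · x_W = 0.40 × 93.225 / 0.3340 = 37.29 / 0.3340 ≈ 111.647.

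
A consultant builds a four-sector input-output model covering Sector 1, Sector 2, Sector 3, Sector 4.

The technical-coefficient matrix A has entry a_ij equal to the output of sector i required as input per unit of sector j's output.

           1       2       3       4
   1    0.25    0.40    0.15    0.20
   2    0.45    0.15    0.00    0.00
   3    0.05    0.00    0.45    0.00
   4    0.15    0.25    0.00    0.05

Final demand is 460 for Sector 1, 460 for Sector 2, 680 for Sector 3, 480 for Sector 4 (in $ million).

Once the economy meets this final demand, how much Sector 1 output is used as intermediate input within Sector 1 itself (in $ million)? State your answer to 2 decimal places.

z_11 = 532.86

I − A =
  [   0.75    -0.40    -0.15    -0.20]
  [  -0.45     0.85     0.00     0.00]
  [  -0.05     0.00     0.55     0.00]
  [  -0.15    -0.25     0.00     0.95]
Compute the cofactors C_ij = (−1)^(i+j)·(3×3 minor ij) of I−A; the adjugate is their transpose:
adj(I−A) = Cᵀ =
  [ 0.444125   0.236500   0.121125   0.093500]
  [ 0.235125   0.368250   0.064125   0.049500]
  [ 0.040375   0.021500   0.386625   0.008500]
  [ 0.132000   0.134250   0.036000   0.245250]
det(I−A) = Σ_j (I−A)_1j·C_1j = (0.75)(0.444125) + (-0.40)(0.235125) + (-0.15)(0.040375) + (-0.20)(0.132000) = 0.2065875
(I − A)⁻¹ = adj(I−A) / det(I−A) ≈
  [   2.1498     1.1448     0.5863     0.4526]
  [   1.1381     1.7825     0.3104     0.2396]
  [   0.1954     0.1041     1.8715     0.0411]
  [   0.6390     0.6498     0.1743     1.1871]
First solve x = (I − A)⁻¹ d = adj(I−A)·d / det(I−A); in particular x_1 = (0.444125·460 + 0.236500·460 + 0.121125·680 + 0.093500·480) / 0.2065875 = 440.3325 / 0.2065875 ≈ 2131.4576.
Intermediate flow from 1 to 1: z_11 = a_11 · x_1 = 0.25 × 440.3325 / 0.2065875 = 110.083125 / 0.2065875 ≈ 532.86.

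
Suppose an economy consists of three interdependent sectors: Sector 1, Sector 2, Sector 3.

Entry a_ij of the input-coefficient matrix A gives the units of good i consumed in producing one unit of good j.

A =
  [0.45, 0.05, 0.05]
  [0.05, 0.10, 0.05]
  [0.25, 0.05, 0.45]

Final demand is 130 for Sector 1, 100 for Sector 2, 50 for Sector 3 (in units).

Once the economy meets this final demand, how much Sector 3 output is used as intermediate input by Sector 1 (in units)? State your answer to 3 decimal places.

z_31 = 67.379

I − A =
  [   0.55    -0.05    -0.05]
  [  -0.05     0.90    -0.05]
  [  -0.25    -0.05     0.55]
Cofactors of I−A, C_ij = (−1)^(i+j)·(minor ij) (rows/columns in the sector order above):
  C_11 = (0.90)(0.55) − (-0.05)(-0.05) = 0.4925
  C_12 = −[(-0.05)(0.55) − (-0.05)(-0.25)] = 0.0400
  C_13 = (-0.05)(-0.05) − (0.90)(-0.25) = 0.2275
  C_21 = −[(-0.05)(0.55) − (-0.05)(-0.05)] = 0.0300
  C_22 = (0.55)(0.55) − (-0.05)(-0.25) = 0.2900
  C_23 = −[(0.55)(-0.05) − (-0.05)(-0.25)] = 0.0400
  C_31 = (-0.05)(-0.05) − (-0.05)(0.90) = 0.0475
  C_32 = −[(0.55)(-0.05) − (-0.05)(-0.05)] = 0.0300
  C_33 = (0.55)(0.90) − (-0.05)(-0.05) = 0.4925
det(I−A) = Σ_j (I−A)_1j·C_1j = (0.55)(0.4925) + (-0.05)(0.0400) + (-0.05)(0.2275) = 0.2575
adj(I−A) = Cᵀ =
  [ 0.4925   0.0300   0.0475]
  [ 0.0400   0.2900   0.0300]
  [ 0.2275   0.0400   0.4925]
(I − A)⁻¹ = adj(I−A) / det(I−A) ≈
  [   1.9126     0.1165     0.1845]
  [   0.1553     1.1262     0.1165]
  [   0.8835     0.1553     1.9126]
First solve x = (I − A)⁻¹ d = adj(I−A)·d / det(I−A); in particular x_1 = (0.4925·130 + 0.0300·100 + 0.0475·50) / 0.2575 = 69.40 / 0.2575 ≈ 269.51456.
Intermediate flow from 3 to 1: z_31 = a_31 · x_1 = 0.25 × 69.40 / 0.2575 = 17.35 / 0.2575 ≈ 67.379.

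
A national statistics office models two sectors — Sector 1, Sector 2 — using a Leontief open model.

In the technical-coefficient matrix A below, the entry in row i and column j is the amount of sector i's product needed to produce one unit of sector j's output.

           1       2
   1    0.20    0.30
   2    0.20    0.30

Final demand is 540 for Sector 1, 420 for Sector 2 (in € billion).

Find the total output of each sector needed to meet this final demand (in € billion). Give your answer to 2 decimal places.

x_1 = 1008.00, x_2 = 888.00

I − A =
  [   0.80    -0.30]
  [  -0.20     0.70]
det(I−A) = (0.80)(0.70) − (-0.30)(-0.20) = 0.5000
adj(I−A) = [[0.70, 0.30], [0.20, 0.80]]
(I − A)⁻¹ = adj(I−A) / det(I−A) ≈
  [   1.4000     0.6000]
  [   0.4000     1.6000]
x = (I − A)⁻¹ d = adj(I−A)·d / det(I−A), with det(I−A) = 0.5000:
  x_1 = (0.70·540 + 0.30·420) / 0.5000 = 504.00 / 0.5000 = 1008.00
  x_2 = (0.20·540 + 0.80·420) / 0.5000 = 444.00 / 0.5000 = 888.00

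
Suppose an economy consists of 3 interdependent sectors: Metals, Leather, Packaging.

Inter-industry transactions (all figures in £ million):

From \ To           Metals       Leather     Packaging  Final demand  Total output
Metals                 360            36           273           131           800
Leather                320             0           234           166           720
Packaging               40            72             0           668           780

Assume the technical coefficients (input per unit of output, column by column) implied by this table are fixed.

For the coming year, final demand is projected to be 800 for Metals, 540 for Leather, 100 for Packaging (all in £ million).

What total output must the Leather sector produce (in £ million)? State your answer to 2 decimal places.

Technical coefficients a_ij = z_ij / X_j:
  a_MM = 360/800 = 0.45, a_LM = 320/800 = 0.40, a_PM = 40/800 = 0.05
  a_ML = 36/720 = 0.05, a_LL = 0/720 = 0.00, a_PL = 72/720 = 0.10
  a_MP = 273/780 = 0.35, a_LP = 234/780 = 0.30, a_PP = 0/780 = 0.00
I − A =
  [   0.55    -0.05    -0.35]
  [  -0.40     1.00    -0.30]
  [  -0.05    -0.10     1.00]
Cofactors of I−A, C_ij = (−1)^(i+j)·(minor ij) (rows/columns in the sector order above):
  C_11 = (1.00)(1.00) − (-0.30)(-0.10) = 0.9700
  C_12 = −[(-0.40)(1.00) − (-0.30)(-0.05)] = 0.4150
  C_13 = (-0.40)(-0.10) − (1.00)(-0.05) = 0.0900
  C_21 = −[(-0.05)(1.00) − (-0.35)(-0.10)] = 0.0850
  C_22 = (0.55)(1.00) − (-0.35)(-0.05) = 0.5325
  C_23 = −[(0.55)(-0.10) − (-0.05)(-0.05)] = 0.0575
  C_31 = (-0.05)(-0.30) − (-0.35)(1.00) = 0.3650
  C_32 = −[(0.55)(-0.30) − (-0.35)(-0.40)] = 0.3050
  C_33 = (0.55)(1.00) − (-0.05)(-0.40) = 0.5300
det(I−A) = Σ_j (I−A)_1j·C_1j = (0.55)(0.9700) + (-0.05)(0.4150) + (-0.35)(0.0900) = 0.48125
adj(I−A) = Cᵀ =
  [ 0.9700   0.0850   0.3650]
  [ 0.4150   0.5325   0.3050]
  [ 0.0900   0.0575   0.5300]
(I − A)⁻¹ = adj(I−A) / det(I−A) ≈
  [   2.0156     0.1766     0.7584]
  [   0.8623     1.1065     0.6338]
  [   0.1870     0.1195     1.1013]
x = (I − A)⁻¹ d = adj(I−A)·d / det(I−A), with det(I−A) = 0.48125:
  x_M = (0.9700·800 + 0.0850·540 + 0.3650·100) / 0.48125 = 858.40 / 0.48125 ≈ 1783.69
  x_L = (0.4150·800 + 0.5325·540 + 0.3050·100) / 0.48125 = 650.05 / 0.48125 ≈ 1350.75
  x_P = (0.0900·800 + 0.0575·540 + 0.5300·100) / 0.48125 = 156.05 / 0.48125 ≈ 324.26

x_L = 1350.75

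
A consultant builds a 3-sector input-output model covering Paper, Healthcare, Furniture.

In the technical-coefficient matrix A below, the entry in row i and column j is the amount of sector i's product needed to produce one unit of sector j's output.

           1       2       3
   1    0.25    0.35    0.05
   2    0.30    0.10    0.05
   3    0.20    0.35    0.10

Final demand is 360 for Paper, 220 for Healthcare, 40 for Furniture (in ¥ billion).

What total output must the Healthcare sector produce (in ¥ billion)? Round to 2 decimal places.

x_2 = 516.88

I − A =
  [   0.75    -0.35    -0.05]
  [  -0.30     0.90    -0.05]
  [  -0.20    -0.35     0.90]
Cofactors of I−A, C_ij = (−1)^(i+j)·(minor ij) (rows/columns in the sector order above):
  C_11 = (0.90)(0.90) − (-0.05)(-0.35) = 0.7925
  C_12 = −[(-0.30)(0.90) − (-0.05)(-0.20)] = 0.2800
  C_13 = (-0.30)(-0.35) − (0.90)(-0.20) = 0.2850
  C_21 = −[(-0.35)(0.90) − (-0.05)(-0.35)] = 0.3325
  C_22 = (0.75)(0.90) − (-0.05)(-0.20) = 0.6650
  C_23 = −[(0.75)(-0.35) − (-0.35)(-0.20)] = 0.3325
  C_31 = (-0.35)(-0.05) − (-0.05)(0.90) = 0.0625
  C_32 = −[(0.75)(-0.05) − (-0.05)(-0.30)] = 0.0525
  C_33 = (0.75)(0.90) − (-0.35)(-0.30) = 0.5700
det(I−A) = Σ_j (I−A)_1j·C_1j = (0.75)(0.7925) + (-0.35)(0.2800) + (-0.05)(0.2850) = 0.482125
adj(I−A) = Cᵀ =
  [ 0.7925   0.3325   0.0625]
  [ 0.2800   0.6650   0.0525]
  [ 0.2850   0.3325   0.5700]
(I − A)⁻¹ = adj(I−A) / det(I−A) ≈
  [   1.6438     0.6897     0.1296]
  [   0.5808     1.3793     0.1089]
  [   0.5911     0.6897     1.1823]
x = (I − A)⁻¹ d = adj(I−A)·d / det(I−A), with det(I−A) = 0.482125:
  x_1 = (0.7925·360 + 0.3325·220 + 0.0625·40) / 0.482125 = 360.95 / 0.482125 ≈ 748.66
  x_2 = (0.2800·360 + 0.6650·220 + 0.0525·40) / 0.482125 = 249.20 / 0.482125 ≈ 516.88
  x_3 = (0.2850·360 + 0.3325·220 + 0.5700·40) / 0.482125 = 198.55 / 0.482125 ≈ 411.82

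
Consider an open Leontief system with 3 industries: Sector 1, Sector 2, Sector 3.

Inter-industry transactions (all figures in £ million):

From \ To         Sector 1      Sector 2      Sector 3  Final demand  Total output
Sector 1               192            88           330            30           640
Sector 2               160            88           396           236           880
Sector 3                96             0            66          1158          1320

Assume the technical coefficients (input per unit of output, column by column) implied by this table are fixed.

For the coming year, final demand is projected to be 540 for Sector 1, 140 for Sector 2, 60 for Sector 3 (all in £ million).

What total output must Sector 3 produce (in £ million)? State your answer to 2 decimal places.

Technical coefficients a_ij = z_ij / X_j:
  a_11 = 192/640 = 0.30, a_21 = 160/640 = 0.25, a_31 = 96/640 = 0.15
  a_12 = 88/880 = 0.10, a_22 = 88/880 = 0.10, a_32 = 0/880 = 0.00
  a_13 = 330/1320 = 0.25, a_23 = 396/1320 = 0.30, a_33 = 66/1320 = 0.05
I − A =
  [   0.70    -0.10    -0.25]
  [  -0.25     0.90    -0.30]
  [  -0.15     0.00     0.95]
Cofactors of I−A, C_ij = (−1)^(i+j)·(minor ij) (rows/columns in the sector order above):
  C_11 = (0.90)(0.95) − (-0.30)(0.00) = 0.8550
  C_12 = −[(-0.25)(0.95) − (-0.30)(-0.15)] = 0.2825
  C_13 = (-0.25)(0.00) − (0.90)(-0.15) = 0.1350
  C_21 = −[(-0.10)(0.95) − (-0.25)(0.00)] = 0.0950
  C_22 = (0.70)(0.95) − (-0.25)(-0.15) = 0.6275
  C_23 = −[(0.70)(0.00) − (-0.10)(-0.15)] = 0.0150
  C_31 = (-0.10)(-0.30) − (-0.25)(0.90) = 0.2550
  C_32 = −[(0.70)(-0.30) − (-0.25)(-0.25)] = 0.2725
  C_33 = (0.70)(0.90) − (-0.10)(-0.25) = 0.6050
det(I−A) = Σ_j (I−A)_1j·C_1j = (0.70)(0.8550) + (-0.10)(0.2825) + (-0.25)(0.1350) = 0.5365
adj(I−A) = Cᵀ =
  [ 0.8550   0.0950   0.2550]
  [ 0.2825   0.6275   0.2725]
  [ 0.1350   0.0150   0.6050]
(I − A)⁻¹ = adj(I−A) / det(I−A) ≈
  [   1.5937     0.1771     0.4753]
  [   0.5266     1.1696     0.5079]
  [   0.2516     0.0280     1.1277]
x = (I − A)⁻¹ d = adj(I−A)·d / det(I−A), with det(I−A) = 0.5365:
  x_1 = (0.8550·540 + 0.0950·140 + 0.2550·60) / 0.5365 = 490.30 / 0.5365 ≈ 913.89
  x_2 = (0.2825·540 + 0.6275·140 + 0.2725·60) / 0.5365 = 256.75 / 0.5365 ≈ 478.56
  x_3 = (0.1350·540 + 0.0150·140 + 0.6050·60) / 0.5365 = 111.30 / 0.5365 ≈ 207.46

x_3 = 207.46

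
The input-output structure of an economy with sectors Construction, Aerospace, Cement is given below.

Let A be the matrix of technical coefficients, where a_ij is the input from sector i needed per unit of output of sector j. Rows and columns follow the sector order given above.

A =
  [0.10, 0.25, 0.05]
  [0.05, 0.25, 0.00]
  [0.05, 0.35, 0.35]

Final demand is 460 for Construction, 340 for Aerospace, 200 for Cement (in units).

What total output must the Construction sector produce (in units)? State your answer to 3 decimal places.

I − A =
  [   0.90    -0.25    -0.05]
  [  -0.05     0.75     0.00]
  [  -0.05    -0.35     0.65]
Cofactors of I−A, C_ij = (−1)^(i+j)·(minor ij) (rows/columns in the sector order above):
  C_11 = (0.75)(0.65) − (0.00)(-0.35) = 0.4875
  C_12 = −[(-0.05)(0.65) − (0.00)(-0.05)] = 0.0325
  C_13 = (-0.05)(-0.35) − (0.75)(-0.05) = 0.0550
  C_21 = −[(-0.25)(0.65) − (-0.05)(-0.35)] = 0.1800
  C_22 = (0.90)(0.65) − (-0.05)(-0.05) = 0.5825
  C_23 = −[(0.90)(-0.35) − (-0.25)(-0.05)] = 0.3275
  C_31 = (-0.25)(0.00) − (-0.05)(0.75) = 0.0375
  C_32 = −[(0.90)(0.00) − (-0.05)(-0.05)] = 0.0025
  C_33 = (0.90)(0.75) − (-0.25)(-0.05) = 0.6625
det(I−A) = Σ_j (I−A)_1j·C_1j = (0.90)(0.4875) + (-0.25)(0.0325) + (-0.05)(0.0550) = 0.427875
adj(I−A) = Cᵀ =
  [ 0.4875   0.1800   0.0375]
  [ 0.0325   0.5825   0.0025]
  [ 0.0550   0.3275   0.6625]
(I − A)⁻¹ = adj(I−A) / det(I−A) ≈
  [   1.1394     0.4207     0.0876]
  [   0.0760     1.3614     0.0058]
  [   0.1285     0.7654     1.5483]
x = (I − A)⁻¹ d = adj(I−A)·d / det(I−A), with det(I−A) = 0.427875:
  x_1 = (0.4875·460 + 0.1800·340 + 0.0375·200) / 0.427875 = 292.95 / 0.427875 ≈ 684.663
  x_2 = (0.0325·460 + 0.5825·340 + 0.0025·200) / 0.427875 = 213.50 / 0.427875 ≈ 498.978
  x_3 = (0.0550·460 + 0.3275·340 + 0.6625·200) / 0.427875 = 269.15 / 0.427875 ≈ 629.039

x_1 = 684.663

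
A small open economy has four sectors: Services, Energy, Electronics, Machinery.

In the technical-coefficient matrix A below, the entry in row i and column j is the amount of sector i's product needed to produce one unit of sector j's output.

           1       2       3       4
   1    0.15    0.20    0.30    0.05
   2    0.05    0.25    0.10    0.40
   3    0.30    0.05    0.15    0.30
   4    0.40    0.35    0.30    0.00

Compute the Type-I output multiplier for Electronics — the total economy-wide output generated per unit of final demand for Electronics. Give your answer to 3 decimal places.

m_3 = 6.030

I − A =
  [   0.85    -0.20    -0.30    -0.05]
  [  -0.05     0.75    -0.10    -0.40]
  [  -0.30    -0.05     0.85    -0.30]
  [  -0.40    -0.35    -0.30     1.00]
Compute the cofactors C_ij = (−1)^(i+j)·(3×3 minor ij) of I−A; the adjugate is their transpose:
adj(I−A) = Cᵀ =
  [ 0.429500   0.214125   0.240000   0.179125]
  [ 0.252000   0.498500   0.248750   0.286625]
  [ 0.288750   0.220000   0.460625   0.240625]
  [ 0.346625   0.326125   0.321250   0.454875]
det(I−A) = Σ_j (I−A)_1j·C_1j = (0.85)(0.429500) + (-0.20)(0.252000) + (-0.30)(0.288750) + (-0.05)(0.346625) = 0.21071875
(I − A)⁻¹ = adj(I−A) / det(I−A) ≈
  [   2.0383     1.0162     1.1390     0.8501]
  [   1.1959     2.3657     1.1805     1.3602]
  [   1.3703     1.0440     2.1860     1.1419]
  [   1.6450     1.5477     1.5245     2.1587]
The output multiplier for sector j is the column-j sum of the Leontief inverse (I − A)⁻¹ = adj(I−A) / det(I−A).
Column 3 of adj(I−A): (0.240000, 0.248750, 0.460625, 0.321250); det(I−A) = 0.21071875.
m_3 = (0.240000 + 0.248750 + 0.460625 + 0.321250) / 0.21071875 = 1.270625 / 0.21071875 ≈ 6.030.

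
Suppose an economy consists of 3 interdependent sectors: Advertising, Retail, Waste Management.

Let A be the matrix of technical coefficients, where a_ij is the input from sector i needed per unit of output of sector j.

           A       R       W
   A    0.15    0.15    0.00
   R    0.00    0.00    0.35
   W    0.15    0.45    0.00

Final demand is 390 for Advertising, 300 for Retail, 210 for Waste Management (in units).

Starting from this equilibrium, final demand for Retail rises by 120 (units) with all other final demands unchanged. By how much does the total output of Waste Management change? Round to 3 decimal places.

Δx_W = 68.620

I − A =
  [   0.85    -0.15     0.00]
  [   0.00     1.00    -0.35]
  [  -0.15    -0.45     1.00]
Cofactors of I−A, C_ij = (−1)^(i+j)·(minor ij) (rows/columns in the sector order above):
  C_11 = (1.00)(1.00) − (-0.35)(-0.45) = 0.8425
  C_12 = −[(0.00)(1.00) − (-0.35)(-0.15)] = 0.0525
  C_13 = (0.00)(-0.45) − (1.00)(-0.15) = 0.1500
  C_21 = −[(-0.15)(1.00) − (0.00)(-0.45)] = 0.1500
  C_22 = (0.85)(1.00) − (0.00)(-0.15) = 0.8500
  C_23 = −[(0.85)(-0.45) − (-0.15)(-0.15)] = 0.4050
  C_31 = (-0.15)(-0.35) − (0.00)(1.00) = 0.0525
  C_32 = −[(0.85)(-0.35) − (0.00)(0.00)] = 0.2975
  C_33 = (0.85)(1.00) − (-0.15)(0.00) = 0.8500
det(I−A) = Σ_j (I−A)_1j·C_1j = (0.85)(0.8425) + (-0.15)(0.0525) + (0.00)(0.1500) = 0.70825
adj(I−A) = Cᵀ =
  [ 0.8425   0.1500   0.0525]
  [ 0.0525   0.8500   0.2975]
  [ 0.1500   0.4050   0.8500]
(I − A)⁻¹ = adj(I−A) / det(I−A) ≈
  [   1.1896     0.2118     0.0741]
  [   0.0741     1.2001     0.4200]
  [   0.2118     0.5718     1.2001]
Δx = (I − A)⁻¹ Δd with Δd having +120 in the Retail component and 0 elsewhere.
So Δx_W = L_WR · (+120), where L_WR = adj(I−A)_WR / det(I−A) = 0.4050 / 0.70825.
Δx_W = 0.4050 × (+120) / 0.70825 = 48.60 / 0.70825 ≈ 68.620.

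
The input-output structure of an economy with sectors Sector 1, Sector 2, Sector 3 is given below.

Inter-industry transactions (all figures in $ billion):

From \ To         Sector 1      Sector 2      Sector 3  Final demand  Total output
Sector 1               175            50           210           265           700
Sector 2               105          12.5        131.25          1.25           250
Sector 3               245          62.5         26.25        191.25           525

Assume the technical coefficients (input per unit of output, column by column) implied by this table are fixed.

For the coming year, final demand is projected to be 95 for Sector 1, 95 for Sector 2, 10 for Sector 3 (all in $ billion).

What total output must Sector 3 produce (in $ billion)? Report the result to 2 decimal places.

Technical coefficients a_ij = z_ij / X_j:
  a_11 = 175/700 = 0.25, a_21 = 105/700 = 0.15, a_31 = 245/700 = 0.35
  a_12 = 50/250 = 0.20, a_22 = 12.5/250 = 0.05, a_32 = 62.5/250 = 0.25
  a_13 = 210/525 = 0.40, a_23 = 131.25/525 = 0.25, a_33 = 26.25/525 = 0.05
I − A =
  [   0.75    -0.20    -0.40]
  [  -0.15     0.95    -0.25]
  [  -0.35    -0.25     0.95]
Cofactors of I−A, C_ij = (−1)^(i+j)·(minor ij) (rows/columns in the sector order above):
  C_11 = (0.95)(0.95) − (-0.25)(-0.25) = 0.8400
  C_12 = −[(-0.15)(0.95) − (-0.25)(-0.35)] = 0.2300
  C_13 = (-0.15)(-0.25) − (0.95)(-0.35) = 0.3700
  C_21 = −[(-0.20)(0.95) − (-0.40)(-0.25)] = 0.2900
  C_22 = (0.75)(0.95) − (-0.40)(-0.35) = 0.5725
  C_23 = −[(0.75)(-0.25) − (-0.20)(-0.35)] = 0.2575
  C_31 = (-0.20)(-0.25) − (-0.40)(0.95) = 0.4300
  C_32 = −[(0.75)(-0.25) − (-0.40)(-0.15)] = 0.2475
  C_33 = (0.75)(0.95) − (-0.20)(-0.15) = 0.6825
det(I−A) = Σ_j (I−A)_1j·C_1j = (0.75)(0.8400) + (-0.20)(0.2300) + (-0.40)(0.3700) = 0.4360
adj(I−A) = Cᵀ =
  [ 0.8400   0.2900   0.4300]
  [ 0.2300   0.5725   0.2475]
  [ 0.3700   0.2575   0.6825]
(I − A)⁻¹ = adj(I−A) / det(I−A) ≈
  [   1.9266     0.6651     0.9862]
  [   0.5275     1.3131     0.5677]
  [   0.8486     0.5906     1.5654]
x = (I − A)⁻¹ d = adj(I−A)·d / det(I−A), with det(I−A) = 0.4360:
  x_1 = (0.8400·95 + 0.2900·95 + 0.4300·10) / 0.4360 = 111.65 / 0.4360 ≈ 256.08
  x_2 = (0.2300·95 + 0.5725·95 + 0.2475·10) / 0.4360 = 78.7125 / 0.4360 ≈ 180.53
  x_3 = (0.3700·95 + 0.2575·95 + 0.6825·10) / 0.4360 = 66.4375 / 0.4360 ≈ 152.38

x_3 = 152.38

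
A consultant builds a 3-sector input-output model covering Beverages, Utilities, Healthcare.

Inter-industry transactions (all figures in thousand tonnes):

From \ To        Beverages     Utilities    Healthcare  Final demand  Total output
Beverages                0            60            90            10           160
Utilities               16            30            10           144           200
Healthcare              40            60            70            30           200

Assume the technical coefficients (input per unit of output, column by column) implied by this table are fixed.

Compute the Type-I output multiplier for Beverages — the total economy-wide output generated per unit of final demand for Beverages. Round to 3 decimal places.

Technical coefficients a_ij = z_ij / X_j:
  a_11 = 0/160 = 0.00, a_21 = 16/160 = 0.10, a_31 = 40/160 = 0.25
  a_12 = 60/200 = 0.30, a_22 = 30/200 = 0.15, a_32 = 60/200 = 0.30
  a_13 = 90/200 = 0.45, a_23 = 10/200 = 0.05, a_33 = 70/200 = 0.35
I − A =
  [   1.00    -0.30    -0.45]
  [  -0.10     0.85    -0.05]
  [  -0.25    -0.30     0.65]
Cofactors of I−A, C_ij = (−1)^(i+j)·(minor ij) (rows/columns in the sector order above):
  C_11 = (0.85)(0.65) − (-0.05)(-0.30) = 0.5375
  C_12 = −[(-0.10)(0.65) − (-0.05)(-0.25)] = 0.0775
  C_13 = (-0.10)(-0.30) − (0.85)(-0.25) = 0.2425
  C_21 = −[(-0.30)(0.65) − (-0.45)(-0.30)] = 0.3300
  C_22 = (1.00)(0.65) − (-0.45)(-0.25) = 0.5375
  C_23 = −[(1.00)(-0.30) − (-0.30)(-0.25)] = 0.3750
  C_31 = (-0.30)(-0.05) − (-0.45)(0.85) = 0.3975
  C_32 = −[(1.00)(-0.05) − (-0.45)(-0.10)] = 0.0950
  C_33 = (1.00)(0.85) − (-0.30)(-0.10) = 0.8200
det(I−A) = Σ_j (I−A)_1j·C_1j = (1.00)(0.5375) + (-0.30)(0.0775) + (-0.45)(0.2425) = 0.405125
adj(I−A) = Cᵀ =
  [ 0.5375   0.3300   0.3975]
  [ 0.0775   0.5375   0.0950]
  [ 0.2425   0.3750   0.8200]
(I − A)⁻¹ = adj(I−A) / det(I−A) ≈
  [   1.3268     0.8146     0.9812]
  [   0.1913     1.3268     0.2345]
  [   0.5986     0.9256     2.0241]
The output multiplier for sector j is the column-j sum of the Leontief inverse (I − A)⁻¹ = adj(I−A) / det(I−A).
Column 1 of adj(I−A): (0.5375, 0.0775, 0.2425); det(I−A) = 0.405125.
m_1 = (0.5375 + 0.0775 + 0.2425) / 0.405125 = 0.8575 / 0.405125 ≈ 2.117.

m_1 = 2.117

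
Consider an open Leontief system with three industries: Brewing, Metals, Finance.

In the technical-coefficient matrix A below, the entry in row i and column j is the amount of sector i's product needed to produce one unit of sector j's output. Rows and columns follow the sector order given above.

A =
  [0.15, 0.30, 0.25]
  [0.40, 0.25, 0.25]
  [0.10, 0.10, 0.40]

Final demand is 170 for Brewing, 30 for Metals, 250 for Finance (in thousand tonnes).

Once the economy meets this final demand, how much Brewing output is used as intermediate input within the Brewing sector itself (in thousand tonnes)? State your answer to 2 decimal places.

I − A =
  [   0.85    -0.30    -0.25]
  [  -0.40     0.75    -0.25]
  [  -0.10    -0.10     0.60]
Cofactors of I−A, C_ij = (−1)^(i+j)·(minor ij) (rows/columns in the sector order above):
  C_11 = (0.75)(0.60) − (-0.25)(-0.10) = 0.4250
  C_12 = −[(-0.40)(0.60) − (-0.25)(-0.10)] = 0.2650
  C_13 = (-0.40)(-0.10) − (0.75)(-0.10) = 0.1150
  C_21 = −[(-0.30)(0.60) − (-0.25)(-0.10)] = 0.2050
  C_22 = (0.85)(0.60) − (-0.25)(-0.10) = 0.4850
  C_23 = −[(0.85)(-0.10) − (-0.30)(-0.10)] = 0.1150
  C_31 = (-0.30)(-0.25) − (-0.25)(0.75) = 0.2625
  C_32 = −[(0.85)(-0.25) − (-0.25)(-0.40)] = 0.3125
  C_33 = (0.85)(0.75) − (-0.30)(-0.40) = 0.5175
det(I−A) = Σ_j (I−A)_1j·C_1j = (0.85)(0.4250) + (-0.30)(0.2650) + (-0.25)(0.1150) = 0.2530
adj(I−A) = Cᵀ =
  [ 0.4250   0.2050   0.2625]
  [ 0.2650   0.4850   0.3125]
  [ 0.1150   0.1150   0.5175]
(I − A)⁻¹ = adj(I−A) / det(I−A) ≈
  [   1.6798     0.8103     1.0375]
  [   1.0474     1.9170     1.2352]
  [   0.4545     0.4545     2.0455]
First solve x = (I − A)⁻¹ d = adj(I−A)·d / det(I−A); in particular x_1 = (0.4250·170 + 0.2050·30 + 0.2625·250) / 0.2530 = 144.025 / 0.2530 ≈ 569.2688.
Intermediate flow from 1 to 1: z_11 = a_11 · x_1 = 0.15 × 144.025 / 0.2530 = 21.60375 / 0.2530 ≈ 85.39.

z_11 = 85.39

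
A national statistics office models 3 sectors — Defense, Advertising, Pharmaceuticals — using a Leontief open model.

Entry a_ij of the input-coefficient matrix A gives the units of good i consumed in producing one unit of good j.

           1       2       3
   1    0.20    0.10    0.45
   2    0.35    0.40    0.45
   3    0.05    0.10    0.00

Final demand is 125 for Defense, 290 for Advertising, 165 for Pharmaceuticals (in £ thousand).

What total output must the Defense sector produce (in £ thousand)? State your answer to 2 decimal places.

I − A =
  [   0.80    -0.10    -0.45]
  [  -0.35     0.60    -0.45]
  [  -0.05    -0.10     1.00]
Cofactors of I−A, C_ij = (−1)^(i+j)·(minor ij) (rows/columns in the sector order above):
  C_11 = (0.60)(1.00) − (-0.45)(-0.10) = 0.5550
  C_12 = −[(-0.35)(1.00) − (-0.45)(-0.05)] = 0.3725
  C_13 = (-0.35)(-0.10) − (0.60)(-0.05) = 0.0650
  C_21 = −[(-0.10)(1.00) − (-0.45)(-0.10)] = 0.1450
  C_22 = (0.80)(1.00) − (-0.45)(-0.05) = 0.7775
  C_23 = −[(0.80)(-0.10) − (-0.10)(-0.05)] = 0.0850
  C_31 = (-0.10)(-0.45) − (-0.45)(0.60) = 0.3150
  C_32 = −[(0.80)(-0.45) − (-0.45)(-0.35)] = 0.5175
  C_33 = (0.80)(0.60) − (-0.10)(-0.35) = 0.4450
det(I−A) = Σ_j (I−A)_1j·C_1j = (0.80)(0.5550) + (-0.10)(0.3725) + (-0.45)(0.0650) = 0.3775
adj(I−A) = Cᵀ =
  [ 0.5550   0.1450   0.3150]
  [ 0.3725   0.7775   0.5175]
  [ 0.0650   0.0850   0.4450]
(I − A)⁻¹ = adj(I−A) / det(I−A) ≈
  [   1.4702     0.3841     0.8344]
  [   0.9868     2.0596     1.3709]
  [   0.1722     0.2252     1.1788]
x = (I − A)⁻¹ d = adj(I−A)·d / det(I−A), with det(I−A) = 0.3775:
  x_1 = (0.5550·125 + 0.1450·290 + 0.3150·165) / 0.3775 = 163.40 / 0.3775 ≈ 432.85
  x_2 = (0.3725·125 + 0.7775·290 + 0.5175·165) / 0.3775 = 357.425 / 0.3775 ≈ 946.82
  x_3 = (0.0650·125 + 0.0850·290 + 0.4450·165) / 0.3775 = 106.20 / 0.3775 ≈ 281.32

x_1 = 432.85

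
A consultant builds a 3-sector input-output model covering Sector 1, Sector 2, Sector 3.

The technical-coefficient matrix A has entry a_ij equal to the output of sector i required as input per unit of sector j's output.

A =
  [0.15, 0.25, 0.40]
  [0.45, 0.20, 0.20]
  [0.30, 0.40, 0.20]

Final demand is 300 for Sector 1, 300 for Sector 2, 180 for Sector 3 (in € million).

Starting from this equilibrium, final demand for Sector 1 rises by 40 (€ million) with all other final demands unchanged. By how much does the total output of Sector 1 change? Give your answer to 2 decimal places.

I − A =
  [   0.85    -0.25    -0.40]
  [  -0.45     0.80    -0.20]
  [  -0.30    -0.40     0.80]
Cofactors of I−A, C_ij = (−1)^(i+j)·(minor ij) (rows/columns in the sector order above):
  C_11 = (0.80)(0.80) − (-0.20)(-0.40) = 0.5600
  C_12 = −[(-0.45)(0.80) − (-0.20)(-0.30)] = 0.4200
  C_13 = (-0.45)(-0.40) − (0.80)(-0.30) = 0.4200
  C_21 = −[(-0.25)(0.80) − (-0.40)(-0.40)] = 0.3600
  C_22 = (0.85)(0.80) − (-0.40)(-0.30) = 0.5600
  C_23 = −[(0.85)(-0.40) − (-0.25)(-0.30)] = 0.4150
  C_31 = (-0.25)(-0.20) − (-0.40)(0.80) = 0.3700
  C_32 = −[(0.85)(-0.20) − (-0.40)(-0.45)] = 0.3500
  C_33 = (0.85)(0.80) − (-0.25)(-0.45) = 0.5675
det(I−A) = Σ_j (I−A)_1j·C_1j = (0.85)(0.5600) + (-0.25)(0.4200) + (-0.40)(0.4200) = 0.2030
adj(I−A) = Cᵀ =
  [ 0.5600   0.3600   0.3700]
  [ 0.4200   0.5600   0.3500]
  [ 0.4200   0.4150   0.5675]
(I − A)⁻¹ = adj(I−A) / det(I−A) ≈
  [   2.7586     1.7734     1.8227]
  [   2.0690     2.7586     1.7241]
  [   2.0690     2.0443     2.7956]
Δx = (I − A)⁻¹ Δd with Δd having +40 in the Sector 1 component and 0 elsewhere.
So Δx_1 = L_11 · (+40), where L_11 = adj(I−A)_11 / det(I−A) = 0.5600 / 0.2030.
Δx_1 = 0.5600 × (+40) / 0.2030 = 22.40 / 0.2030 ≈ 110.34.

Δx_1 = 110.34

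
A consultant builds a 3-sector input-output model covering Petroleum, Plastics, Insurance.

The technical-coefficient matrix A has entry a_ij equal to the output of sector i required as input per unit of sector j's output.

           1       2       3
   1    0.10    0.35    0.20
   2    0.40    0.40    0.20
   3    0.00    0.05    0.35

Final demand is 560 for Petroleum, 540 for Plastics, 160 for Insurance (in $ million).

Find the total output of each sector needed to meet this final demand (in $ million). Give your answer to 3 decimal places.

x_1 = 1503.846, x_2 = 2036.842, x_3 = 402.834

I − A =
  [   0.90    -0.35    -0.20]
  [  -0.40     0.60    -0.20]
  [   0.00    -0.05     0.65]
Cofactors of I−A, C_ij = (−1)^(i+j)·(minor ij) (rows/columns in the sector order above):
  C_11 = (0.60)(0.65) − (-0.20)(-0.05) = 0.3800
  C_12 = −[(-0.40)(0.65) − (-0.20)(0.00)] = 0.2600
  C_13 = (-0.40)(-0.05) − (0.60)(0.00) = 0.0200
  C_21 = −[(-0.35)(0.65) − (-0.20)(-0.05)] = 0.2375
  C_22 = (0.90)(0.65) − (-0.20)(0.00) = 0.5850
  C_23 = −[(0.90)(-0.05) − (-0.35)(0.00)] = 0.0450
  C_31 = (-0.35)(-0.20) − (-0.20)(0.60) = 0.1900
  C_32 = −[(0.90)(-0.20) − (-0.20)(-0.40)] = 0.2600
  C_33 = (0.90)(0.60) − (-0.35)(-0.40) = 0.4000
det(I−A) = Σ_j (I−A)_1j·C_1j = (0.90)(0.3800) + (-0.35)(0.2600) + (-0.20)(0.0200) = 0.2470
adj(I−A) = Cᵀ =
  [ 0.3800   0.2375   0.1900]
  [ 0.2600   0.5850   0.2600]
  [ 0.0200   0.0450   0.4000]
(I − A)⁻¹ = adj(I−A) / det(I−A) ≈
  [   1.5385     0.9615     0.7692]
  [   1.0526     2.3684     1.0526]
  [   0.0810     0.1822     1.6194]
x = (I − A)⁻¹ d = adj(I−A)·d / det(I−A), with det(I−A) = 0.2470:
  x_1 = (0.3800·560 + 0.2375·540 + 0.1900·160) / 0.2470 = 371.45 / 0.2470 ≈ 1503.846
  x_2 = (0.2600·560 + 0.5850·540 + 0.2600·160) / 0.2470 = 503.10 / 0.2470 ≈ 2036.842
  x_3 = (0.0200·560 + 0.0450·540 + 0.4000·160) / 0.2470 = 99.50 / 0.2470 ≈ 402.834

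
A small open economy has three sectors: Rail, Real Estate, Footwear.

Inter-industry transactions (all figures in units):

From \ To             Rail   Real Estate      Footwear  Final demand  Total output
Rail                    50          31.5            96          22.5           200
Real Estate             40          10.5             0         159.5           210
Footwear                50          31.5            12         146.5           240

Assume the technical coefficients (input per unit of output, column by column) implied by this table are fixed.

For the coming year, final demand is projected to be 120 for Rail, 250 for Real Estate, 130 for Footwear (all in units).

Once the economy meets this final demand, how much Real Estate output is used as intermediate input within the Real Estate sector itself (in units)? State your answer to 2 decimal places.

z_22 = 17.21

Technical coefficients a_ij = z_ij / X_j:
  a_11 = 50/200 = 0.25, a_21 = 40/200 = 0.20, a_31 = 50/200 = 0.25
  a_12 = 31.5/210 = 0.15, a_22 = 10.5/210 = 0.05, a_32 = 31.5/210 = 0.15
  a_13 = 96/240 = 0.40, a_23 = 0/240 = 0.00, a_33 = 12/240 = 0.05
I − A =
  [   0.75    -0.15    -0.40]
  [  -0.20     0.95     0.00]
  [  -0.25    -0.15     0.95]
Cofactors of I−A, C_ij = (−1)^(i+j)·(minor ij) (rows/columns in the sector order above):
  C_11 = (0.95)(0.95) − (0.00)(-0.15) = 0.9025
  C_12 = −[(-0.20)(0.95) − (0.00)(-0.25)] = 0.1900
  C_13 = (-0.20)(-0.15) − (0.95)(-0.25) = 0.2675
  C_21 = −[(-0.15)(0.95) − (-0.40)(-0.15)] = 0.2025
  C_22 = (0.75)(0.95) − (-0.40)(-0.25) = 0.6125
  C_23 = −[(0.75)(-0.15) − (-0.15)(-0.25)] = 0.1500
  C_31 = (-0.15)(0.00) − (-0.40)(0.95) = 0.3800
  C_32 = −[(0.75)(0.00) − (-0.40)(-0.20)] = 0.0800
  C_33 = (0.75)(0.95) − (-0.15)(-0.20) = 0.6825
det(I−A) = Σ_j (I−A)_1j·C_1j = (0.75)(0.9025) + (-0.15)(0.1900) + (-0.40)(0.2675) = 0.541375
adj(I−A) = Cᵀ =
  [ 0.9025   0.2025   0.3800]
  [ 0.1900   0.6125   0.0800]
  [ 0.2675   0.1500   0.6825]
(I − A)⁻¹ = adj(I−A) / det(I−A) ≈
  [   1.6671     0.3740     0.7019]
  [   0.3510     1.1314     0.1478]
  [   0.4941     0.2771     1.2607]
First solve x = (I − A)⁻¹ d = adj(I−A)·d / det(I−A); in particular x_2 = (0.1900·120 + 0.6125·250 + 0.0800·130) / 0.541375 = 186.325 / 0.541375 ≈ 344.1699.
Intermediate flow from 2 to 2: z_22 = a_22 · x_2 = 0.05 × 186.325 / 0.541375 = 9.31625 / 0.541375 ≈ 17.21.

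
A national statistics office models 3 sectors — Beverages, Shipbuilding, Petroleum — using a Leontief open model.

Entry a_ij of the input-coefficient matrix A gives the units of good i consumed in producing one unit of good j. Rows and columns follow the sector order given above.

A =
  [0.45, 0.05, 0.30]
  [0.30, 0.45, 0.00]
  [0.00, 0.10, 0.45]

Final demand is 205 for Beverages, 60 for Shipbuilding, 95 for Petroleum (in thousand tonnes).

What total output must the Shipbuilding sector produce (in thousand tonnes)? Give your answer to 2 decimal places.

I − A =
  [   0.55    -0.05    -0.30]
  [  -0.30     0.55     0.00]
  [   0.00    -0.10     0.55]
Cofactors of I−A, C_ij = (−1)^(i+j)·(minor ij) (rows/columns in the sector order above):
  C_11 = (0.55)(0.55) − (0.00)(-0.10) = 0.3025
  C_12 = −[(-0.30)(0.55) − (0.00)(0.00)] = 0.1650
  C_13 = (-0.30)(-0.10) − (0.55)(0.00) = 0.0300
  C_21 = −[(-0.05)(0.55) − (-0.30)(-0.10)] = 0.0575
  C_22 = (0.55)(0.55) − (-0.30)(0.00) = 0.3025
  C_23 = −[(0.55)(-0.10) − (-0.05)(0.00)] = 0.0550
  C_31 = (-0.05)(0.00) − (-0.30)(0.55) = 0.1650
  C_32 = −[(0.55)(0.00) − (-0.30)(-0.30)] = 0.0900
  C_33 = (0.55)(0.55) − (-0.05)(-0.30) = 0.2875
det(I−A) = Σ_j (I−A)_1j·C_1j = (0.55)(0.3025) + (-0.05)(0.1650) + (-0.30)(0.0300) = 0.149125
adj(I−A) = Cᵀ =
  [ 0.3025   0.0575   0.1650]
  [ 0.1650   0.3025   0.0900]
  [ 0.0300   0.0550   0.2875]
(I − A)⁻¹ = adj(I−A) / det(I−A) ≈
  [   2.0285     0.3856     1.1065]
  [   1.1065     2.0285     0.6035]
  [   0.2012     0.3688     1.9279]
x = (I − A)⁻¹ d = adj(I−A)·d / det(I−A), with det(I−A) = 0.149125:
  x_1 = (0.3025·205 + 0.0575·60 + 0.1650·95) / 0.149125 = 81.1375 / 0.149125 ≈ 544.09
  x_2 = (0.1650·205 + 0.3025·60 + 0.0900·95) / 0.149125 = 60.525 / 0.149125 ≈ 405.87
  x_3 = (0.0300·205 + 0.0550·60 + 0.2875·95) / 0.149125 = 36.7625 / 0.149125 ≈ 246.52

x_2 = 405.87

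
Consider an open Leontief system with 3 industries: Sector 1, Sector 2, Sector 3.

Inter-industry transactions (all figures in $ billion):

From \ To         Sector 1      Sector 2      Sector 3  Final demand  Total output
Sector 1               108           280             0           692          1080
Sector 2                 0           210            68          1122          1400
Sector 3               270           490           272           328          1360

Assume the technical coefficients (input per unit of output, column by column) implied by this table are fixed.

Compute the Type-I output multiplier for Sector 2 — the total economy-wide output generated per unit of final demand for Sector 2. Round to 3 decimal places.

m_2 = 2.097

Technical coefficients a_ij = z_ij / X_j:
  a_11 = 108/1080 = 0.10, a_21 = 0/1080 = 0.00, a_31 = 270/1080 = 0.25
  a_12 = 280/1400 = 0.20, a_22 = 210/1400 = 0.15, a_32 = 490/1400 = 0.35
  a_13 = 0/1360 = 0.00, a_23 = 68/1360 = 0.05, a_33 = 272/1360 = 0.20
I − A =
  [   0.90    -0.20     0.00]
  [   0.00     0.85    -0.05]
  [  -0.25    -0.35     0.80]
Cofactors of I−A, C_ij = (−1)^(i+j)·(minor ij) (rows/columns in the sector order above):
  C_11 = (0.85)(0.80) − (-0.05)(-0.35) = 0.6625
  C_12 = −[(0.00)(0.80) − (-0.05)(-0.25)] = 0.0125
  C_13 = (0.00)(-0.35) − (0.85)(-0.25) = 0.2125
  C_21 = −[(-0.20)(0.80) − (0.00)(-0.35)] = 0.1600
  C_22 = (0.90)(0.80) − (0.00)(-0.25) = 0.7200
  C_23 = −[(0.90)(-0.35) − (-0.20)(-0.25)] = 0.3650
  C_31 = (-0.20)(-0.05) − (0.00)(0.85) = 0.0100
  C_32 = −[(0.90)(-0.05) − (0.00)(0.00)] = 0.0450
  C_33 = (0.90)(0.85) − (-0.20)(0.00) = 0.7650
det(I−A) = Σ_j (I−A)_1j·C_1j = (0.90)(0.6625) + (-0.20)(0.0125) + (0.00)(0.2125) = 0.59375
adj(I−A) = Cᵀ =
  [ 0.6625   0.1600   0.0100]
  [ 0.0125   0.7200   0.0450]
  [ 0.2125   0.3650   0.7650]
(I − A)⁻¹ = adj(I−A) / det(I−A) ≈
  [   1.1158     0.2695     0.0168]
  [   0.0211     1.2126     0.0758]
  [   0.3579     0.6147     1.2884]
The output multiplier for sector j is the column-j sum of the Leontief inverse (I − A)⁻¹ = adj(I−A) / det(I−A).
Column 2 of adj(I−A): (0.1600, 0.7200, 0.3650); det(I−A) = 0.59375.
m_2 = (0.1600 + 0.7200 + 0.3650) / 0.59375 = 1.245 / 0.59375 ≈ 2.097.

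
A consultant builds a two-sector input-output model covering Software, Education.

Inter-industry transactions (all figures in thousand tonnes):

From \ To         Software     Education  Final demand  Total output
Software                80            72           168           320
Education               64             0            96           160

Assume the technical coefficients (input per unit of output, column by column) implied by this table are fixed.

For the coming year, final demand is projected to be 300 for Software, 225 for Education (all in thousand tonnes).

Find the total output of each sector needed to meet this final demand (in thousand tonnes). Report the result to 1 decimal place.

x_1 = 608.0, x_2 = 346.6

Technical coefficients a_ij = z_ij / X_j:
  a_11 = 80/320 = 0.25, a_21 = 64/320 = 0.20
  a_12 = 72/160 = 0.45, a_22 = 0/160 = 0.00
I − A =
  [   0.75    -0.45]
  [  -0.20     1.00]
det(I−A) = (0.75)(1.00) − (-0.45)(-0.20) = 0.6600
adj(I−A) = [[1.00, 0.45], [0.20, 0.75]]
(I − A)⁻¹ = adj(I−A) / det(I−A) ≈
  [   1.5152     0.6818]
  [   0.3030     1.1364]
x = (I − A)⁻¹ d = adj(I−A)·d / det(I−A), with det(I−A) = 0.6600:
  x_1 = (1.00·300 + 0.45·225) / 0.6600 = 401.25 / 0.6600 ≈ 608.0
  x_2 = (0.20·300 + 0.75·225) / 0.6600 = 228.75 / 0.6600 ≈ 346.6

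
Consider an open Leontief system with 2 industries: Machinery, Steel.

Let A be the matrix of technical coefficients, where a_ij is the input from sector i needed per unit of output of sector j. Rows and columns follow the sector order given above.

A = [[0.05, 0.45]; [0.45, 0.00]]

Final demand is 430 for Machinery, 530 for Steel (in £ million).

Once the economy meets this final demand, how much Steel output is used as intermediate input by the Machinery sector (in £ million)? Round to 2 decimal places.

I − A =
  [   0.95    -0.45]
  [  -0.45     1.00]
det(I−A) = (0.95)(1.00) − (-0.45)(-0.45) = 0.7475
adj(I−A) = [[1.00, 0.45], [0.45, 0.95]]
(I − A)⁻¹ = adj(I−A) / det(I−A) ≈
  [   1.3378     0.6020]
  [   0.6020     1.2709]
First solve x = (I − A)⁻¹ d = adj(I−A)·d / det(I−A); in particular x_M = (1.00·430 + 0.45·530) / 0.7475 = 668.50 / 0.7475 ≈ 894.3144.
Intermediate flow from S to M: z_SM = a_SM · x_M = 0.45 × 668.50 / 0.7475 = 300.825 / 0.7475 ≈ 402.44.

z_SM = 402.44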